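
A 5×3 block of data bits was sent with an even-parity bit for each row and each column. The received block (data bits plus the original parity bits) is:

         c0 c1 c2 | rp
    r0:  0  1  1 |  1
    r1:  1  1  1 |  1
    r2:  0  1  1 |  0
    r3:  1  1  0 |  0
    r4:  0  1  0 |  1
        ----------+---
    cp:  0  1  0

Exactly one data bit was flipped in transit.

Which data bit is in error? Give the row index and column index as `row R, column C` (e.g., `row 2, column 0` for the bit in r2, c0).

Recompute each row's even parity and compare to rp:
  r0: data parity 0, sent rp 1 → mismatch
  r1: data parity 1, sent rp 1 → ok
  r2: data parity 0, sent rp 0 → ok
  r3: data parity 0, sent rp 0 → ok
  r4: data parity 1, sent rp 1 → ok
Recompute each column's even parity and compare to cp:
  c0: data parity 0, sent cp 0 → ok
  c1: data parity 1, sent cp 1 → ok
  c2: data parity 1, sent cp 0 → mismatch
Exactly one row (r0) and one column (c2) fail → the flipped bit is at their intersection.

row 0, column 2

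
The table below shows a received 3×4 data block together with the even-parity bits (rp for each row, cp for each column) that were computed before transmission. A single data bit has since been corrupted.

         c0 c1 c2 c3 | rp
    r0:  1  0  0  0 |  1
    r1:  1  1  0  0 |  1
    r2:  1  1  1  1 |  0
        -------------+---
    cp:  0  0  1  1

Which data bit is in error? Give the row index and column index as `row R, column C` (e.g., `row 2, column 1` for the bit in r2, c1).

Recompute each row's even parity and compare to rp:
  r0: data parity 1, sent rp 1 → ok
  r1: data parity 0, sent rp 1 → mismatch
  r2: data parity 0, sent rp 0 → ok
Recompute each column's even parity and compare to cp:
  c0: data parity 1, sent cp 0 → mismatch
  c1: data parity 0, sent cp 0 → ok
  c2: data parity 1, sent cp 1 → ok
  c3: data parity 1, sent cp 1 → ok
Exactly one row (r1) and one column (c0) fail → the flipped bit is at their intersection.

row 1, column 0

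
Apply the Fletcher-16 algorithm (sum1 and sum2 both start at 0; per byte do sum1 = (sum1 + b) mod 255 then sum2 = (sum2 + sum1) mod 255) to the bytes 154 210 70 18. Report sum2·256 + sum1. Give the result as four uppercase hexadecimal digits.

Running sums (mod 255):
  after byte 0 (154): sum1=154, sum2=154
  after byte 1 (210): sum1=109, sum2=8
  after byte 2 (70): sum1=179, sum2=187
  after byte 3 (18): sum1=197, sum2=129
Checksum = sum2·256 + sum1 = 129·256 + 197 = 33221 = 0x81C5.

81C5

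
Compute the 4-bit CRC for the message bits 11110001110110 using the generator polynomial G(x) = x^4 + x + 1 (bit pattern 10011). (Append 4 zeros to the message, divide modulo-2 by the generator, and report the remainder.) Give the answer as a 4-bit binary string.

Append 4 zeros: 111100011101100000. Divide by 10011 (XOR where the leading bit is 1):
  pos 0: 11110 XOR 10011 = 01101
  pos 1: 11010 XOR 10011 = 01001
  pos 2: 10010 XOR 10011 = 00001
  pos 6: 11110 XOR 10011 = 01101
  pos 7: 11011 XOR 10011 = 01000
  pos 8: 10001 XOR 10011 = 00010
  pos 11: 10000 XOR 10011 = 00011
Remainder (last 4 bits) = 1100. This is the CRC / FCS.

1100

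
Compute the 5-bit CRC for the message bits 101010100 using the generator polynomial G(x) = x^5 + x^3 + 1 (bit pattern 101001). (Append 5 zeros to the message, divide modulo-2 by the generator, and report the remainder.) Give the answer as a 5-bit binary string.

01010

Append 5 zeros: 10101010000000. Divide by 101001 (XOR where the leading bit is 1):
  pos 0: 101010 XOR 101001 = 000011
  pos 4: 111000 XOR 101001 = 010001
  pos 5: 100010 XOR 101001 = 001011
  pos 7: 101100 XOR 101001 = 000101
Remainder (last 5 bits) = 01010. This is the CRC / FCS.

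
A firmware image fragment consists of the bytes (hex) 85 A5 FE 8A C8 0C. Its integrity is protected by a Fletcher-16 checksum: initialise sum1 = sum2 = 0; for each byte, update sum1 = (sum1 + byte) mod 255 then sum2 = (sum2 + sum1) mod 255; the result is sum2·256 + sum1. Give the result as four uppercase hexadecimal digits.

Running sums (mod 255):
  after byte 0 (85): sum1=133, sum2=133
  after byte 1 (A5): sum1=43, sum2=176
  after byte 2 (FE): sum1=42, sum2=218
  after byte 3 (8A): sum1=180, sum2=143
  after byte 4 (C8): sum1=125, sum2=13
  after byte 5 (0C): sum1=137, sum2=150
Checksum = sum2·256 + sum1 = 150·256 + 137 = 38537 = 0x9689.

9689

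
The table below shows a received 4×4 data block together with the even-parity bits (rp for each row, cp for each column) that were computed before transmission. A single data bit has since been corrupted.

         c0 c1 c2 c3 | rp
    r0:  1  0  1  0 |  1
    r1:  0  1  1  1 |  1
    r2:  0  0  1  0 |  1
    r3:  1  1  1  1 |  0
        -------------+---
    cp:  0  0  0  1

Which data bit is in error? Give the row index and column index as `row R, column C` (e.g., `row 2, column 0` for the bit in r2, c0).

Recompute each row's even parity and compare to rp:
  r0: data parity 0, sent rp 1 → mismatch
  r1: data parity 1, sent rp 1 → ok
  r2: data parity 1, sent rp 1 → ok
  r3: data parity 0, sent rp 0 → ok
Recompute each column's even parity and compare to cp:
  c0: data parity 0, sent cp 0 → ok
  c1: data parity 0, sent cp 0 → ok
  c2: data parity 0, sent cp 0 → ok
  c3: data parity 0, sent cp 1 → mismatch
Exactly one row (r0) and one column (c3) fail → the flipped bit is at their intersection.

row 0, column 3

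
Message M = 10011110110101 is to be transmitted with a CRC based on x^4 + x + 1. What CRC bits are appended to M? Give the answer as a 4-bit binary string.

Append 4 zeros: 100111101101010000. Divide by 10011 (XOR where the leading bit is 1):
  pos 0: 10011 XOR 10011 = 00000
  pos 5: 11011 XOR 10011 = 01000
  pos 6: 10000 XOR 10011 = 00011
  pos 9: 11101 XOR 10011 = 01110
  pos 10: 11100 XOR 10011 = 01111
  pos 11: 11110 XOR 10011 = 01101
  pos 12: 11010 XOR 10011 = 01001
  pos 13: 10010 XOR 10011 = 00001
Remainder (last 4 bits) = 0001. This is the CRC / FCS.

0001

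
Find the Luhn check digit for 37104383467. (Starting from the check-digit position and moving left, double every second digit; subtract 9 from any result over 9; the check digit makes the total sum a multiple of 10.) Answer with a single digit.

5

Partial digits right→left: 7 6 4 3 8 3 4 0 1 7 3
Double every second digit counting from the check-digit position (so the 1st, 3rd, 5th, ... of the partial from the right).
  doubled (with −9 where >9): 5 8 7 8 2 6 → sum 36
  kept as-is: 6 3 3 0 7 → sum 19
Total = 36 + 19 = 55.
Check digit = (10 − (55 mod 10)) mod 10 = 5.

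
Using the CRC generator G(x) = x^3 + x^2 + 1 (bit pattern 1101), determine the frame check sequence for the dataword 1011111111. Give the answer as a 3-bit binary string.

110

Append 3 zeros: 1011111111000. Divide by 1101 (XOR where the leading bit is 1):
  pos 0: 1011 XOR 1101 = 0110
  pos 1: 1101 XOR 1101 = 0000
  pos 5: 1111 XOR 1101 = 0010
  pos 7: 1010 XOR 1101 = 0111
  pos 8: 1110 XOR 1101 = 0011
Remainder (last 3 bits) = 110. This is the CRC / FCS.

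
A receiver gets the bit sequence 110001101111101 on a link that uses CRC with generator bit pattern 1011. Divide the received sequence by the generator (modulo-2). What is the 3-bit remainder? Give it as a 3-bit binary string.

Modulo-2 division of 110001101111101 by 1011:
  pos 0: 1100 XOR 1011 = 0111
  pos 1: 1110 XOR 1011 = 0101
  pos 2: 1011 XOR 1011 = 0000
  pos 6: 1011 XOR 1011 = 0000
  pos 10: 1110 XOR 1011 = 0101
  pos 11: 1011 XOR 1011 = 0000
Remainder = 000 (zero — the frame passes the CRC check).

000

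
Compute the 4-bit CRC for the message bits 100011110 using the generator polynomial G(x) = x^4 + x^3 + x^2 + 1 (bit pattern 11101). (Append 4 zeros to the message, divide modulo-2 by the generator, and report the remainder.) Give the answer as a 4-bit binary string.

Append 4 zeros: 1000111100000. Divide by 11101 (XOR where the leading bit is 1):
  pos 0: 10001 XOR 11101 = 01100
  pos 1: 11001 XOR 11101 = 00100
  pos 3: 10011 XOR 11101 = 01110
  pos 4: 11100 XOR 11101 = 00001
  pos 8: 10000 XOR 11101 = 01101
Remainder (last 4 bits) = 1101. This is the CRC / FCS.

1101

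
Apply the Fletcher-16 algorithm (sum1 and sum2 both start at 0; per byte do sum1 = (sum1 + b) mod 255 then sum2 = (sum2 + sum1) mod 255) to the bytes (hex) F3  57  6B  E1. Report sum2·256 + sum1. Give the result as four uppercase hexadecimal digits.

8E98

Running sums (mod 255):
  after byte 0 (F3): sum1=243, sum2=243
  after byte 1 (57): sum1=75, sum2=63
  after byte 2 (6B): sum1=182, sum2=245
  after byte 3 (E1): sum1=152, sum2=142
Checksum = sum2·256 + sum1 = 142·256 + 152 = 36504 = 0x8E98.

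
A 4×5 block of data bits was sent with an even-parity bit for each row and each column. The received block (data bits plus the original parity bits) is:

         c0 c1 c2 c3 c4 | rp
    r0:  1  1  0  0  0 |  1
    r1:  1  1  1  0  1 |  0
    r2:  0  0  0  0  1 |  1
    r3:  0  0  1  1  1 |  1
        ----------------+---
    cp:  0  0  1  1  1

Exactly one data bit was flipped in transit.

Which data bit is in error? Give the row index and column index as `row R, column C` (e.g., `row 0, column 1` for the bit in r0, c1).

row 0, column 2

Recompute each row's even parity and compare to rp:
  r0: data parity 0, sent rp 1 → mismatch
  r1: data parity 0, sent rp 0 → ok
  r2: data parity 1, sent rp 1 → ok
  r3: data parity 1, sent rp 1 → ok
Recompute each column's even parity and compare to cp:
  c0: data parity 0, sent cp 0 → ok
  c1: data parity 0, sent cp 0 → ok
  c2: data parity 0, sent cp 1 → mismatch
  c3: data parity 1, sent cp 1 → ok
  c4: data parity 1, sent cp 1 → ok
Exactly one row (r0) and one column (c2) fail → the flipped bit is at their intersection.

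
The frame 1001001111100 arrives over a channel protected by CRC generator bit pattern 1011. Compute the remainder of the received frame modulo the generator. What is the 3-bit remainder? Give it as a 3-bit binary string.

Modulo-2 division of 1001001111100 by 1011:
  pos 0: 1001 XOR 1011 = 0010
  pos 2: 1000 XOR 1011 = 0011
  pos 4: 1111 XOR 1011 = 0100
  pos 5: 1001 XOR 1011 = 0010
  pos 7: 1011 XOR 1011 = 0000
Remainder = 000 (zero — the frame passes the CRC check).

000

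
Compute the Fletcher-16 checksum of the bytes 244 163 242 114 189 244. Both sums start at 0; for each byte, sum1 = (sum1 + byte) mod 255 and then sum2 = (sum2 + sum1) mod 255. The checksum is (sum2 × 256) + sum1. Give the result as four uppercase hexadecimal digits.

Running sums (mod 255):
  after byte 0 (244): sum1=244, sum2=244
  after byte 1 (163): sum1=152, sum2=141
  after byte 2 (242): sum1=139, sum2=25
  after byte 3 (114): sum1=253, sum2=23
  after byte 4 (189): sum1=187, sum2=210
  after byte 5 (244): sum1=176, sum2=131
Checksum = sum2·256 + sum1 = 131·256 + 176 = 33712 = 0x83B0.

83B0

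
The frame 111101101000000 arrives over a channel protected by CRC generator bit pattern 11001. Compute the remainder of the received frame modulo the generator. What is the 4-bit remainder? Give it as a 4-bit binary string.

0000

Modulo-2 division of 111101101000000 by 11001:
  pos 0: 11110 XOR 11001 = 00111
  pos 2: 11111 XOR 11001 = 00110
  pos 4: 11001 XOR 11001 = 00000
Remainder = 0000 (zero — the frame passes the CRC check).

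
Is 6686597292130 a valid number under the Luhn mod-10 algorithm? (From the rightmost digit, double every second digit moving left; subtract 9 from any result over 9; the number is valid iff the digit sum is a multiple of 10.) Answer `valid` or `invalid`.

invalid

From the right, keep odd positions and double even positions (subtract 9 from any doubled value over 9):
  doubled (positions 2,4,...): 6 4 4 9 3 3 → sum 29
  kept (positions 1,3,...): 0 1 9 7 5 8 6 → sum 36
Total = 65.
65 mod 10 = 5, so the number is invalid.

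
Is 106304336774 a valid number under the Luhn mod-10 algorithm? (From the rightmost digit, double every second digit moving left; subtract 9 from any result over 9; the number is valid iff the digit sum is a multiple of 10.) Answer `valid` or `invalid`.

valid

From the right, keep odd positions and double even positions (subtract 9 from any doubled value over 9):
  doubled (positions 2,4,...): 5 3 6 0 3 2 → sum 19
  kept (positions 1,3,...): 4 7 3 4 3 0 → sum 21
Total = 40.
40 mod 10 = 0, so the number is valid.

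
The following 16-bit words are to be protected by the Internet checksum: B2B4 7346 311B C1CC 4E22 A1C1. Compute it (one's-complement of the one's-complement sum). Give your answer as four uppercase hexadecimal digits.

One's-complement addition (fold any carry out of bit 15 back into bit 0):
  0xB2B4 + 0x7346 = 0x125FA → wrap carry → 0x25FB
  0x25FB + 0x311B = 0x05716
  0x5716 + 0xC1CC = 0x118E2 → wrap carry → 0x18E3
  0x18E3 + 0x4E22 = 0x06705
  0x6705 + 0xA1C1 = 0x108C6 → wrap carry → 0x08C7
One's-complement sum = 0x08C7.
Checksum = ~0x08C7 & 0xFFFF = 0xF738.

F738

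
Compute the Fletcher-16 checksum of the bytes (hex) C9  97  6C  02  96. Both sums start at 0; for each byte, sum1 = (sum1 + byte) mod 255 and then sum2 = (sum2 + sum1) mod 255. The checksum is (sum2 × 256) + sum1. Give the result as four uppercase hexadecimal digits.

2F66

Running sums (mod 255):
  after byte 0 (C9): sum1=201, sum2=201
  after byte 1 (97): sum1=97, sum2=43
  after byte 2 (6C): sum1=205, sum2=248
  after byte 3 (02): sum1=207, sum2=200
  after byte 4 (96): sum1=102, sum2=47
Checksum = sum2·256 + sum1 = 47·256 + 102 = 12134 = 0x2F66.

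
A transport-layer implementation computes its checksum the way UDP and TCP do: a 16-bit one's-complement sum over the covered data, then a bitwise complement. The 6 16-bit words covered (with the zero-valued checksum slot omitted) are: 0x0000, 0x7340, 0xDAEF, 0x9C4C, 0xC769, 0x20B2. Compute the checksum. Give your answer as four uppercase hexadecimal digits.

One's-complement addition (fold any carry out of bit 15 back into bit 0):
  0x0000 + 0x7340 = 0x07340
  0x7340 + 0xDAEF = 0x14E2F → wrap carry → 0x4E30
  0x4E30 + 0x9C4C = 0x0EA7C
  0xEA7C + 0xC769 = 0x1B1E5 → wrap carry → 0xB1E6
  0xB1E6 + 0x20B2 = 0x0D298
One's-complement sum = 0xD298.
Checksum = ~0xD298 & 0xFFFF = 0x2D67.

2D67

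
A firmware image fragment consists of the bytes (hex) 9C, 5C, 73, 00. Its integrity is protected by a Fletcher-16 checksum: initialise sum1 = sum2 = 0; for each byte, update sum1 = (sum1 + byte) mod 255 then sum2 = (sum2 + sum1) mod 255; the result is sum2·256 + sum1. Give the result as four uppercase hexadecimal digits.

6E6C

Running sums (mod 255):
  after byte 0 (9C): sum1=156, sum2=156
  after byte 1 (5C): sum1=248, sum2=149
  after byte 2 (73): sum1=108, sum2=2
  after byte 3 (00): sum1=108, sum2=110
Checksum = sum2·256 + sum1 = 110·256 + 108 = 28268 = 0x6E6C.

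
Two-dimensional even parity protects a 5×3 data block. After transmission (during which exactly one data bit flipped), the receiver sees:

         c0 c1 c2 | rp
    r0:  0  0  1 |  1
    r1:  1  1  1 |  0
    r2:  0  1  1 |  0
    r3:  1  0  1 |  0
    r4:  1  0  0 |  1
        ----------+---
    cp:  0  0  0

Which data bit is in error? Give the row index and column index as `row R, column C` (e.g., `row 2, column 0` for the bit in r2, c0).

row 1, column 0

Recompute each row's even parity and compare to rp:
  r0: data parity 1, sent rp 1 → ok
  r1: data parity 1, sent rp 0 → mismatch
  r2: data parity 0, sent rp 0 → ok
  r3: data parity 0, sent rp 0 → ok
  r4: data parity 1, sent rp 1 → ok
Recompute each column's even parity and compare to cp:
  c0: data parity 1, sent cp 0 → mismatch
  c1: data parity 0, sent cp 0 → ok
  c2: data parity 0, sent cp 0 → ok
Exactly one row (r1) and one column (c0) fail → the flipped bit is at their intersection.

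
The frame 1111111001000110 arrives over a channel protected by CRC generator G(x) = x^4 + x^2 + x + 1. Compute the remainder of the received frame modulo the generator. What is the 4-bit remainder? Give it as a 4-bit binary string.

Modulo-2 division of 1111111001000110 by 10111:
  pos 0: 11111 XOR 10111 = 01000
  pos 1: 10001 XOR 10111 = 00110
  pos 3: 11010 XOR 10111 = 01101
  pos 4: 11010 XOR 10111 = 01101
  pos 5: 11011 XOR 10111 = 01100
  pos 6: 11000 XOR 10111 = 01111
  pos 7: 11110 XOR 10111 = 01001
  pos 8: 10010 XOR 10111 = 00101
  pos 10: 10111 XOR 10111 = 00000
Remainder = 0000 (zero — the frame passes the CRC check).

0000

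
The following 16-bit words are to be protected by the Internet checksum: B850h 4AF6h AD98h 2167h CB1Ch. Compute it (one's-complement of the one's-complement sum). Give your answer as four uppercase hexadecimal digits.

629C

One's-complement addition (fold any carry out of bit 15 back into bit 0):
  0xB850 + 0x4AF6 = 0x10346 → wrap carry → 0x0347
  0x0347 + 0xAD98 = 0x0B0DF
  0xB0DF + 0x2167 = 0x0D246
  0xD246 + 0xCB1C = 0x19D62 → wrap carry → 0x9D63
One's-complement sum = 0x9D63.
Checksum = ~0x9D63 & 0xFFFF = 0x629C.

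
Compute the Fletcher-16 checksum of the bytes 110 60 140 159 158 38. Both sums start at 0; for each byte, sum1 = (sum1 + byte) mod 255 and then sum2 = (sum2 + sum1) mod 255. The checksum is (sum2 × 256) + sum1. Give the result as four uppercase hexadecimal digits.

389B

Running sums (mod 255):
  after byte 0 (110): sum1=110, sum2=110
  after byte 1 (60): sum1=170, sum2=25
  after byte 2 (140): sum1=55, sum2=80
  after byte 3 (159): sum1=214, sum2=39
  after byte 4 (158): sum1=117, sum2=156
  after byte 5 (38): sum1=155, sum2=56
Checksum = sum2·256 + sum1 = 56·256 + 155 = 14491 = 0x389B.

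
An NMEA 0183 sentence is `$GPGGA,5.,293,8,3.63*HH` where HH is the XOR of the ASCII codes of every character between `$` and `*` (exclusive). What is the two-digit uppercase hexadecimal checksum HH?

XOR the ASCII codes of the payload characters:
  'G' = 0x47 → acc = 0x47
  'P' = 0x50 → acc = 0x17
  'G' = 0x47 → acc = 0x50
  'G' = 0x47 → acc = 0x17
  'A' = 0x41 → acc = 0x56
  ',' = 0x2C → acc = 0x7A
  '5' = 0x35 → acc = 0x4F
  '.' = 0x2E → acc = 0x61
  ',' = 0x2C → acc = 0x4D
  '2' = 0x32 → acc = 0x7F
  '9' = 0x39 → acc = 0x46
  '3' = 0x33 → acc = 0x75
  ',' = 0x2C → acc = 0x59
  '8' = 0x38 → acc = 0x61
  ',' = 0x2C → acc = 0x4D
  '3' = 0x33 → acc = 0x7E
  '.' = 0x2E → acc = 0x50
  '6' = 0x36 → acc = 0x66
  '3' = 0x33 → acc = 0x55
Checksum = 0x55.

55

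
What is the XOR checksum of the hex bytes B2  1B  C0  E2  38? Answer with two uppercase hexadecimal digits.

XOR the bytes together:
  start with 0xB2
  0xB2 ⊕ 0x1B = 0xA9
  0xA9 ⊕ 0xC0 = 0x69
  0x69 ⊕ 0xE2 = 0x8B
  0x8B ⊕ 0x38 = 0xB3

B3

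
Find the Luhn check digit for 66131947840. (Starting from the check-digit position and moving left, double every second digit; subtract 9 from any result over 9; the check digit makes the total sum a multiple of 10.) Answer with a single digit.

9

Partial digits right→left: 0 4 8 7 4 9 1 3 1 6 6
Double every second digit counting from the check-digit position (so the 1st, 3rd, 5th, ... of the partial from the right).
  doubled (with −9 where >9): 0 7 8 2 2 3 → sum 22
  kept as-is: 4 7 9 3 6 → sum 29
Total = 22 + 29 = 51.
Check digit = (10 − (51 mod 10)) mod 10 = 9.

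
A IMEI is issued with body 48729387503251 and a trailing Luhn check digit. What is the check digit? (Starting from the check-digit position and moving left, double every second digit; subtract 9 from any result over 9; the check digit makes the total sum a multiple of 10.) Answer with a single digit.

1

Partial digits right→left: 1 5 2 3 0 5 7 8 3 9 2 7 8 4
Double every second digit counting from the check-digit position (so the 1st, 3rd, 5th, ... of the partial from the right).
  doubled (with −9 where >9): 2 4 0 5 6 4 7 → sum 28
  kept as-is: 5 3 5 8 9 7 4 → sum 41
Total = 28 + 41 = 69.
Check digit = (10 − (69 mod 10)) mod 10 = 1.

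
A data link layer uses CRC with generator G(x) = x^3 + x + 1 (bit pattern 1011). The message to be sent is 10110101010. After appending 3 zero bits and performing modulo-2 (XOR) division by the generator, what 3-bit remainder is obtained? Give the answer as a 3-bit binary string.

Append 3 zeros: 10110101010000. Divide by 1011 (XOR where the leading bit is 1):
  pos 0: 1011 XOR 1011 = 0000
  pos 5: 1010 XOR 1011 = 0001
  pos 8: 1100 XOR 1011 = 0111
  pos 9: 1110 XOR 1011 = 0101
  pos 10: 1010 XOR 1011 = 0001
Remainder (last 3 bits) = 001. This is the CRC / FCS.

001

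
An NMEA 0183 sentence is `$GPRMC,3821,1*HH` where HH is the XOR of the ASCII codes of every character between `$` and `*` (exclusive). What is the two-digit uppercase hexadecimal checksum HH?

72

XOR the ASCII codes of the payload characters:
  'G' = 0x47 → acc = 0x47
  'P' = 0x50 → acc = 0x17
  'R' = 0x52 → acc = 0x45
  'M' = 0x4D → acc = 0x08
  'C' = 0x43 → acc = 0x4B
  ',' = 0x2C → acc = 0x67
  '3' = 0x33 → acc = 0x54
  '8' = 0x38 → acc = 0x6C
  '2' = 0x32 → acc = 0x5E
  '1' = 0x31 → acc = 0x6F
  ',' = 0x2C → acc = 0x43
  '1' = 0x31 → acc = 0x72
Checksum = 0x72.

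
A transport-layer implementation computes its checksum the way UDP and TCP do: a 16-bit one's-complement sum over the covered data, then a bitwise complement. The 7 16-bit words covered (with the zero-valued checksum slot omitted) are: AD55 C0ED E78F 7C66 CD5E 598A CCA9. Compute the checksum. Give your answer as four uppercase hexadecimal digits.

3A33

One's-complement addition (fold any carry out of bit 15 back into bit 0):
  0xAD55 + 0xC0ED = 0x16E42 → wrap carry → 0x6E43
  0x6E43 + 0xE78F = 0x155D2 → wrap carry → 0x55D3
  0x55D3 + 0x7C66 = 0x0D239
  0xD239 + 0xCD5E = 0x19F97 → wrap carry → 0x9F98
  0x9F98 + 0x598A = 0x0F922
  0xF922 + 0xCCA9 = 0x1C5CB → wrap carry → 0xC5CC
One's-complement sum = 0xC5CC.
Checksum = ~0xC5CC & 0xFFFF = 0x3A33.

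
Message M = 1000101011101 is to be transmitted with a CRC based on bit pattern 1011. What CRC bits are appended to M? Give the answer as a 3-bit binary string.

Append 3 zeros: 1000101011101000. Divide by 1011 (XOR where the leading bit is 1):
  pos 0: 1000 XOR 1011 = 0011
  pos 2: 1110 XOR 1011 = 0101
  pos 3: 1011 XOR 1011 = 0000
  pos 8: 1110 XOR 1011 = 0101
  pos 9: 1011 XOR 1011 = 0000
Remainder (last 3 bits) = 000. This is the CRC / FCS.

000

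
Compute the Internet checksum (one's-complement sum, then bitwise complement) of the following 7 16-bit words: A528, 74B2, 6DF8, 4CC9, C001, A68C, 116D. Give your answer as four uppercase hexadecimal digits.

B367

One's-complement addition (fold any carry out of bit 15 back into bit 0):
  0xA528 + 0x74B2 = 0x119DA → wrap carry → 0x19DB
  0x19DB + 0x6DF8 = 0x087D3
  0x87D3 + 0x4CC9 = 0x0D49C
  0xD49C + 0xC001 = 0x1949D → wrap carry → 0x949E
  0x949E + 0xA68C = 0x13B2A → wrap carry → 0x3B2B
  0x3B2B + 0x116D = 0x04C98
One's-complement sum = 0x4C98.
Checksum = ~0x4C98 & 0xFFFF = 0xB367.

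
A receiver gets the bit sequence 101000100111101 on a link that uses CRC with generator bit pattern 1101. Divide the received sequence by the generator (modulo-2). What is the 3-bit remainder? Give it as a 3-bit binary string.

100

Modulo-2 division of 101000100111101 by 1101:
  pos 0: 1010 XOR 1101 = 0111
  pos 1: 1110 XOR 1101 = 0011
  pos 3: 1101 XOR 1101 = 0000
  pos 9: 1111 XOR 1101 = 0010
  pos 11: 1001 XOR 1101 = 0100
Remainder = 100 (nonzero — an error is detected).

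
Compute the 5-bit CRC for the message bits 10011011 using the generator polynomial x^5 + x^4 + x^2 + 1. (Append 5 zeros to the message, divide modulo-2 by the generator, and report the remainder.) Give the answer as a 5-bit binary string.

Append 5 zeros: 1001101100000. Divide by 110101 (XOR where the leading bit is 1):
  pos 0: 100110 XOR 110101 = 010011
  pos 1: 100111 XOR 110101 = 010010
  pos 2: 100101 XOR 110101 = 010000
  pos 3: 100000 XOR 110101 = 010101
  pos 4: 101010 XOR 110101 = 011111
  pos 5: 111110 XOR 110101 = 001011
  pos 7: 101100 XOR 110101 = 011001
Remainder (last 5 bits) = 11001. This is the CRC / FCS.

11001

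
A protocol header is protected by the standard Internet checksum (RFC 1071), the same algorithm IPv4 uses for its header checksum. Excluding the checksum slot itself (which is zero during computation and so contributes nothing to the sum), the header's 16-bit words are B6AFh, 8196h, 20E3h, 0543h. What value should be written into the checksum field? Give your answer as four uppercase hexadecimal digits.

One's-complement addition (fold any carry out of bit 15 back into bit 0):
  0xB6AF + 0x8196 = 0x13845 → wrap carry → 0x3846
  0x3846 + 0x20E3 = 0x05929
  0x5929 + 0x0543 = 0x05E6C
One's-complement sum = 0x5E6C.
Checksum = ~0x5E6C & 0xFFFF = 0xA193.

A193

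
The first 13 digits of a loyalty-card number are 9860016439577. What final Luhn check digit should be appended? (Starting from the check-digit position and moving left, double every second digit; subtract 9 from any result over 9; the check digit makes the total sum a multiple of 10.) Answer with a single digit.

4

Partial digits right→left: 7 7 5 9 3 4 6 1 0 0 6 8 9
Double every second digit counting from the check-digit position (so the 1st, 3rd, 5th, ... of the partial from the right).
  doubled (with −9 where >9): 5 1 6 3 0 3 9 → sum 27
  kept as-is: 7 9 4 1 0 8 → sum 29
Total = 27 + 29 = 56.
Check digit = (10 − (56 mod 10)) mod 10 = 4.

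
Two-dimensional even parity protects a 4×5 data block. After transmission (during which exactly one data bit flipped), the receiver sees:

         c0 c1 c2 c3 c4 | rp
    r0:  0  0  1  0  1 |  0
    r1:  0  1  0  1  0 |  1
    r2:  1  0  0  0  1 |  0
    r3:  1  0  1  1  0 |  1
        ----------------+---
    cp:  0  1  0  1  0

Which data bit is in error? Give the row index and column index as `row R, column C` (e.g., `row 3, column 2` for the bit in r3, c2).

row 1, column 3

Recompute each row's even parity and compare to rp:
  r0: data parity 0, sent rp 0 → ok
  r1: data parity 0, sent rp 1 → mismatch
  r2: data parity 0, sent rp 0 → ok
  r3: data parity 1, sent rp 1 → ok
Recompute each column's even parity and compare to cp:
  c0: data parity 0, sent cp 0 → ok
  c1: data parity 1, sent cp 1 → ok
  c2: data parity 0, sent cp 0 → ok
  c3: data parity 0, sent cp 1 → mismatch
  c4: data parity 0, sent cp 0 → ok
Exactly one row (r1) and one column (c3) fail → the flipped bit is at their intersection.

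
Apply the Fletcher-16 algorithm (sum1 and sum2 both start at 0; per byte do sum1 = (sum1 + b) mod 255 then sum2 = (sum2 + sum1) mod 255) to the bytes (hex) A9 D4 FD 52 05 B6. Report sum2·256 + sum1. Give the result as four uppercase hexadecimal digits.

Running sums (mod 255):
  after byte 0 (A9): sum1=169, sum2=169
  after byte 1 (D4): sum1=126, sum2=40
  after byte 2 (FD): sum1=124, sum2=164
  after byte 3 (52): sum1=206, sum2=115
  after byte 4 (05): sum1=211, sum2=71
  after byte 5 (B6): sum1=138, sum2=209
Checksum = sum2·256 + sum1 = 209·256 + 138 = 53642 = 0xD18A.

D18A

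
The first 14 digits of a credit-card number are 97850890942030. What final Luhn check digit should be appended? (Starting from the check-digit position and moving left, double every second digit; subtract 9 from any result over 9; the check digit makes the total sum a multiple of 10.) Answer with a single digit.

Partial digits right→left: 0 3 0 2 4 9 0 9 8 0 5 8 7 9
Double every second digit counting from the check-digit position (so the 1st, 3rd, 5th, ... of the partial from the right).
  doubled (with −9 where >9): 0 0 8 0 7 1 5 → sum 21
  kept as-is: 3 2 9 9 0 8 9 → sum 40
Total = 21 + 40 = 61.
Check digit = (10 − (61 mod 10)) mod 10 = 9.

9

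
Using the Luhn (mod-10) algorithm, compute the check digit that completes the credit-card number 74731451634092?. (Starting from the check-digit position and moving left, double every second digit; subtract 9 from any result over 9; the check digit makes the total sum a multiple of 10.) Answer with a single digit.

Partial digits right→left: 2 9 0 4 3 6 1 5 4 1 3 7 4 7
Double every second digit counting from the check-digit position (so the 1st, 3rd, 5th, ... of the partial from the right).
  doubled (with −9 where >9): 4 0 6 2 8 6 8 → sum 34
  kept as-is: 9 4 6 5 1 7 7 → sum 39
Total = 34 + 39 = 73.
Check digit = (10 − (73 mod 10)) mod 10 = 7.

7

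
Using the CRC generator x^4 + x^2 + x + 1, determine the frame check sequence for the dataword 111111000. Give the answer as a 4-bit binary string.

0110

Append 4 zeros: 1111110000000. Divide by 10111 (XOR where the leading bit is 1):
  pos 0: 11111 XOR 10111 = 01000
  pos 1: 10001 XOR 10111 = 00110
  pos 3: 11000 XOR 10111 = 01111
  pos 4: 11110 XOR 10111 = 01001
  pos 5: 10010 XOR 10111 = 00101
  pos 7: 10100 XOR 10111 = 00011
Remainder (last 4 bits) = 0110. This is the CRC / FCS.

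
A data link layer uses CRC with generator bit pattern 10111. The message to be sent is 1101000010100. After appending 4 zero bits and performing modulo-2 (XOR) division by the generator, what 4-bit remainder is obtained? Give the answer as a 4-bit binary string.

0100

Append 4 zeros: 11010000101000000. Divide by 10111 (XOR where the leading bit is 1):
  pos 0: 11010 XOR 10111 = 01101
  pos 1: 11010 XOR 10111 = 01101
  pos 2: 11010 XOR 10111 = 01101
  pos 3: 11010 XOR 10111 = 01101
  pos 4: 11011 XOR 10111 = 01100
  pos 5: 11000 XOR 10111 = 01111
  pos 6: 11111 XOR 10111 = 01000
  pos 7: 10000 XOR 10111 = 00111
  pos 9: 11100 XOR 10111 = 01011
  pos 10: 10110 XOR 10111 = 00001
Remainder (last 4 bits) = 0100. This is the CRC / FCS.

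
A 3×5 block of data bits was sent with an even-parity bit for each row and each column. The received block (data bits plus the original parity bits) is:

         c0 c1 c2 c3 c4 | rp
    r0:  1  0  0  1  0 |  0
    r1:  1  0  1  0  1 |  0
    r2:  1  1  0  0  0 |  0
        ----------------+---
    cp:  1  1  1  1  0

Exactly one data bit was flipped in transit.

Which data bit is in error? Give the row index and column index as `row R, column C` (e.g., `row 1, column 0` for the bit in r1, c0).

Recompute each row's even parity and compare to rp:
  r0: data parity 0, sent rp 0 → ok
  r1: data parity 1, sent rp 0 → mismatch
  r2: data parity 0, sent rp 0 → ok
Recompute each column's even parity and compare to cp:
  c0: data parity 1, sent cp 1 → ok
  c1: data parity 1, sent cp 1 → ok
  c2: data parity 1, sent cp 1 → ok
  c3: data parity 1, sent cp 1 → ok
  c4: data parity 1, sent cp 0 → mismatch
Exactly one row (r1) and one column (c4) fail → the flipped bit is at their intersection.

row 1, column 4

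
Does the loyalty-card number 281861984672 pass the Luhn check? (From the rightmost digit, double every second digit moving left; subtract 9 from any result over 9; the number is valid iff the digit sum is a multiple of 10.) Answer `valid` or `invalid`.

From the right, keep odd positions and double even positions (subtract 9 from any doubled value over 9):
  doubled (positions 2,4,...): 5 8 9 3 2 4 → sum 31
  kept (positions 1,3,...): 2 6 8 1 8 8 → sum 33
Total = 64.
64 mod 10 = 4, so the number is invalid.

invalid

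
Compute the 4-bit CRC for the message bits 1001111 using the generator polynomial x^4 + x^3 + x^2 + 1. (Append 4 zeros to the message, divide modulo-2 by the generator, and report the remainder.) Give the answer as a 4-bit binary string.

Append 4 zeros: 10011110000. Divide by 11101 (XOR where the leading bit is 1):
  pos 0: 10011 XOR 11101 = 01110
  pos 1: 11101 XOR 11101 = 00000
  pos 6: 10000 XOR 11101 = 01101
Remainder (last 4 bits) = 1101. This is the CRC / FCS.

1101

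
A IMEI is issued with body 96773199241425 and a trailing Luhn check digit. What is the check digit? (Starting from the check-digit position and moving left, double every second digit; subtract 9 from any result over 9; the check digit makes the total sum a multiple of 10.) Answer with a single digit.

1

Partial digits right→left: 5 2 4 1 4 2 9 9 1 3 7 7 6 9
Double every second digit counting from the check-digit position (so the 1st, 3rd, 5th, ... of the partial from the right).
  doubled (with −9 where >9): 1 8 8 9 2 5 3 → sum 36
  kept as-is: 2 1 2 9 3 7 9 → sum 33
Total = 36 + 33 = 69.
Check digit = (10 − (69 mod 10)) mod 10 = 1.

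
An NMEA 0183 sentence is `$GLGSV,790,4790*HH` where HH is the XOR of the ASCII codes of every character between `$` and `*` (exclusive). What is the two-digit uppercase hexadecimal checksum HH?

XOR the ASCII codes of the payload characters:
  'G' = 0x47 → acc = 0x47
  'L' = 0x4C → acc = 0x0B
  'G' = 0x47 → acc = 0x4C
  'S' = 0x53 → acc = 0x1F
  'V' = 0x56 → acc = 0x49
  ',' = 0x2C → acc = 0x65
  '7' = 0x37 → acc = 0x52
  '9' = 0x39 → acc = 0x6B
  '0' = 0x30 → acc = 0x5B
  ',' = 0x2C → acc = 0x77
  '4' = 0x34 → acc = 0x43
  '7' = 0x37 → acc = 0x74
  '9' = 0x39 → acc = 0x4D
  '0' = 0x30 → acc = 0x7D
Checksum = 0x7D.

7D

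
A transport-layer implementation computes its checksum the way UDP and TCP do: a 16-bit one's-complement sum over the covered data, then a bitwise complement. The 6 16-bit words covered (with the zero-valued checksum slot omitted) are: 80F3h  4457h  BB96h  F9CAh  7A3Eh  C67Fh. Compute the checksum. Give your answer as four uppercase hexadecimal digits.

4495

One's-complement addition (fold any carry out of bit 15 back into bit 0):
  0x80F3 + 0x4457 = 0x0C54A
  0xC54A + 0xBB96 = 0x180E0 → wrap carry → 0x80E1
  0x80E1 + 0xF9CA = 0x17AAB → wrap carry → 0x7AAC
  0x7AAC + 0x7A3E = 0x0F4EA
  0xF4EA + 0xC67F = 0x1BB69 → wrap carry → 0xBB6A
One's-complement sum = 0xBB6A.
Checksum = ~0xBB6A & 0xFFFF = 0x4495.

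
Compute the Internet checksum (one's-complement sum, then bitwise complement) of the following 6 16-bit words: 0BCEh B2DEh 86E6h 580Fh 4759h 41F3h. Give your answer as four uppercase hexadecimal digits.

D910

One's-complement addition (fold any carry out of bit 15 back into bit 0):
  0x0BCE + 0xB2DE = 0x0BEAC
  0xBEAC + 0x86E6 = 0x14592 → wrap carry → 0x4593
  0x4593 + 0x580F = 0x09DA2
  0x9DA2 + 0x4759 = 0x0E4FB
  0xE4FB + 0x41F3 = 0x126EE → wrap carry → 0x26EF
One's-complement sum = 0x26EF.
Checksum = ~0x26EF & 0xFFFF = 0xD910.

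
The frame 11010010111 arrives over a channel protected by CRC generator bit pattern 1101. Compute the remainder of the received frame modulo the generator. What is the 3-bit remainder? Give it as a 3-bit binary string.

000

Modulo-2 division of 11010010111 by 1101:
  pos 0: 1101 XOR 1101 = 0000
  pos 6: 1011 XOR 1101 = 0110
  pos 7: 1101 XOR 1101 = 0000
Remainder = 000 (zero — the frame passes the CRC check).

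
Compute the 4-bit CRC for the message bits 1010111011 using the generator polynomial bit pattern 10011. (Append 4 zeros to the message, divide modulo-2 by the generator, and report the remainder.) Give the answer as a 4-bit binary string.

Append 4 zeros: 10101110110000. Divide by 10011 (XOR where the leading bit is 1):
  pos 0: 10101 XOR 10011 = 00110
  pos 2: 11011 XOR 10011 = 01000
  pos 3: 10000 XOR 10011 = 00011
  pos 6: 11110 XOR 10011 = 01101
  pos 7: 11010 XOR 10011 = 01001
  pos 8: 10010 XOR 10011 = 00001
Remainder (last 4 bits) = 0010. This is the CRC / FCS.

0010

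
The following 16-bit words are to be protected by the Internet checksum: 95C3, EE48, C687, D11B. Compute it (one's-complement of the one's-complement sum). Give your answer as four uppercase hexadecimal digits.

E44F

One's-complement addition (fold any carry out of bit 15 back into bit 0):
  0x95C3 + 0xEE48 = 0x1840B → wrap carry → 0x840C
  0x840C + 0xC687 = 0x14A93 → wrap carry → 0x4A94
  0x4A94 + 0xD11B = 0x11BAF → wrap carry → 0x1BB0
One's-complement sum = 0x1BB0.
Checksum = ~0x1BB0 & 0xFFFF = 0xE44F.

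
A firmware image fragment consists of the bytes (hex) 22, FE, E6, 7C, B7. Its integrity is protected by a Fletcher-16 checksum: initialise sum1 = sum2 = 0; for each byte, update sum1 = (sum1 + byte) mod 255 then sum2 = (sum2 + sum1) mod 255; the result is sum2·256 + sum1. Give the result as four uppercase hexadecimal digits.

Running sums (mod 255):
  after byte 0 (22): sum1=34, sum2=34
  after byte 1 (FE): sum1=33, sum2=67
  after byte 2 (E6): sum1=8, sum2=75
  after byte 3 (7C): sum1=132, sum2=207
  after byte 4 (B7): sum1=60, sum2=12
Checksum = sum2·256 + sum1 = 12·256 + 60 = 3132 = 0x0C3C.

0C3C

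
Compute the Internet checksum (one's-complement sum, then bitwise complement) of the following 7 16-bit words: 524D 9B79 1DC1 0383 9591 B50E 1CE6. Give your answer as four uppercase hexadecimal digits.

One's-complement addition (fold any carry out of bit 15 back into bit 0):
  0x524D + 0x9B79 = 0x0EDC6
  0xEDC6 + 0x1DC1 = 0x10B87 → wrap carry → 0x0B88
  0x0B88 + 0x0383 = 0x00F0B
  0x0F0B + 0x9591 = 0x0A49C
  0xA49C + 0xB50E = 0x159AA → wrap carry → 0x59AB
  0x59AB + 0x1CE6 = 0x07691
One's-complement sum = 0x7691.
Checksum = ~0x7691 & 0xFFFF = 0x896E.

896E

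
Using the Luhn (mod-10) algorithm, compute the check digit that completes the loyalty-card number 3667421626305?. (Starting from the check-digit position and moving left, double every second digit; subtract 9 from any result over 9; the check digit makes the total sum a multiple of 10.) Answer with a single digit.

Partial digits right→left: 5 0 3 6 2 6 1 2 4 7 6 6 3
Double every second digit counting from the check-digit position (so the 1st, 3rd, 5th, ... of the partial from the right).
  doubled (with −9 where >9): 1 6 4 2 8 3 6 → sum 30
  kept as-is: 0 6 6 2 7 6 → sum 27
Total = 30 + 27 = 57.
Check digit = (10 − (57 mod 10)) mod 10 = 3.

3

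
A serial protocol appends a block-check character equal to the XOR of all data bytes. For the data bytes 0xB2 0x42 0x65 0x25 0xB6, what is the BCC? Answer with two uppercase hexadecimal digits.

06

XOR the bytes together:
  start with 0xB2
  0xB2 ⊕ 0x42 = 0xF0
  0xF0 ⊕ 0x65 = 0x95
  0x95 ⊕ 0x25 = 0xB0
  0xB0 ⊕ 0xB6 = 0x06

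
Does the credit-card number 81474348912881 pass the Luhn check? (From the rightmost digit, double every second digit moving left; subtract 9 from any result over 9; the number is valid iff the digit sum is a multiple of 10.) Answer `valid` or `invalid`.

valid

From the right, keep odd positions and double even positions (subtract 9 from any doubled value over 9):
  doubled (positions 2,4,...): 7 4 9 8 8 8 7 → sum 51
  kept (positions 1,3,...): 1 8 1 8 3 7 1 → sum 29
Total = 80.
80 mod 10 = 0, so the number is valid.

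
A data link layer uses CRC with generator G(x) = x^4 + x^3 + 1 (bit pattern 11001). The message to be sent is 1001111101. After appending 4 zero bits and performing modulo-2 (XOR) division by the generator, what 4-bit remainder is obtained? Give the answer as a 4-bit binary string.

Append 4 zeros: 10011111010000. Divide by 11001 (XOR where the leading bit is 1):
  pos 0: 10011 XOR 11001 = 01010
  pos 1: 10101 XOR 11001 = 01100
  pos 2: 11001 XOR 11001 = 00000
  pos 7: 10100 XOR 11001 = 01101
  pos 8: 11010 XOR 11001 = 00011
Remainder (last 4 bits) = 0110. This is the CRC / FCS.

0110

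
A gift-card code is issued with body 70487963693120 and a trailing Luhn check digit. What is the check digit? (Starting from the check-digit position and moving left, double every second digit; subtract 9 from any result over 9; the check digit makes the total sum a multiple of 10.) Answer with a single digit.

2

Partial digits right→left: 0 2 1 3 9 6 3 6 9 7 8 4 0 7
Double every second digit counting from the check-digit position (so the 1st, 3rd, 5th, ... of the partial from the right).
  doubled (with −9 where >9): 0 2 9 6 9 7 0 → sum 33
  kept as-is: 2 3 6 6 7 4 7 → sum 35
Total = 33 + 35 = 68.
Check digit = (10 − (68 mod 10)) mod 10 = 2.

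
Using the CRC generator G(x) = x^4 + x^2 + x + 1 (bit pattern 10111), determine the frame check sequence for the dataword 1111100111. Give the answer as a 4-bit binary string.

Append 4 zeros: 11111001110000. Divide by 10111 (XOR where the leading bit is 1):
  pos 0: 11111 XOR 10111 = 01000
  pos 1: 10000 XOR 10111 = 00111
  pos 3: 11101 XOR 10111 = 01010
  pos 4: 10101 XOR 10111 = 00010
  pos 7: 10100 XOR 10111 = 00011
Remainder (last 4 bits) = 1100. This is the CRC / FCS.

1100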